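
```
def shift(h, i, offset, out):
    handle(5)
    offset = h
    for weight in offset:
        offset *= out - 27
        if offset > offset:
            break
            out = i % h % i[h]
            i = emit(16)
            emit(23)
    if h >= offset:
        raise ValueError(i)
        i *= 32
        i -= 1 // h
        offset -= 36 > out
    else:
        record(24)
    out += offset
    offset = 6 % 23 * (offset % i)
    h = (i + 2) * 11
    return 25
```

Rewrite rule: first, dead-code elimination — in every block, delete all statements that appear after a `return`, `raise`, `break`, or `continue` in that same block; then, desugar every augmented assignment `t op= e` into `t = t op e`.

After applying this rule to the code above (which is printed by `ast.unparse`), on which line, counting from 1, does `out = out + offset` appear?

Transformed code:
def shift(h, i, offset, out):
    handle(5)
    offset = h
    for weight in offset:
        offset = offset * (out - 27)
        if offset > offset:
            break
    if h >= offset:
        raise ValueError(i)
    else:
        record(24)
    out = out + offset
    offset = 6 % 23 * (offset % i)
    h = (i + 2) * 11
    return 25

12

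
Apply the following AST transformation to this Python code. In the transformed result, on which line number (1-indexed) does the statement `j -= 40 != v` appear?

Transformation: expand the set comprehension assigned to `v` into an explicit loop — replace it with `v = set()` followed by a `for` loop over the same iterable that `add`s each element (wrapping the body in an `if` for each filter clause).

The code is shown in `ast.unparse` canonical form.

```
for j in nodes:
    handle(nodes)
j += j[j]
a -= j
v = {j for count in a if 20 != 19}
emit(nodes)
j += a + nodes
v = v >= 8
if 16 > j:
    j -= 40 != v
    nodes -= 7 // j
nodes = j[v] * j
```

13

Transformed code:
for j in nodes:
    handle(nodes)
j += j[j]
a -= j
v = set()
for count in a:
    if 20 != 19:
        v.add(j)
emit(nodes)
j += a + nodes
v = v >= 8
if 16 > j:
    j -= 40 != v
    nodes -= 7 // j
nodes = j[v] * j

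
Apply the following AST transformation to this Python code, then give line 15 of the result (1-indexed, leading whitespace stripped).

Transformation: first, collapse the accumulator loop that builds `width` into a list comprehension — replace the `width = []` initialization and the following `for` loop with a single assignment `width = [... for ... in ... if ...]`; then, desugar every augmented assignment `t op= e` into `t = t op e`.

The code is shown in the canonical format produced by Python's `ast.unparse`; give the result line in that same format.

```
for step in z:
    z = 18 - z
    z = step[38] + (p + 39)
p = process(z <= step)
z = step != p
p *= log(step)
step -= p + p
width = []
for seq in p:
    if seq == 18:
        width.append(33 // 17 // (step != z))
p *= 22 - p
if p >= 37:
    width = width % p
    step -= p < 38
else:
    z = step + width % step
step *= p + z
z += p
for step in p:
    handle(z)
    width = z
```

step = step * (p + z)

Transformed code:
for step in z:
    z = 18 - z
    z = step[38] + (p + 39)
p = process(z <= step)
z = step != p
p = p * log(step)
step = step - (p + p)
width = [33 // 17 // (step != z) for seq in p if seq == 18]
p = p * (22 - p)
if p >= 37:
    width = width % p
    step = step - (p < 38)
else:
    z = step + width % step
step = step * (p + z)
z = z + p
for step in p:
    handle(z)
    width = z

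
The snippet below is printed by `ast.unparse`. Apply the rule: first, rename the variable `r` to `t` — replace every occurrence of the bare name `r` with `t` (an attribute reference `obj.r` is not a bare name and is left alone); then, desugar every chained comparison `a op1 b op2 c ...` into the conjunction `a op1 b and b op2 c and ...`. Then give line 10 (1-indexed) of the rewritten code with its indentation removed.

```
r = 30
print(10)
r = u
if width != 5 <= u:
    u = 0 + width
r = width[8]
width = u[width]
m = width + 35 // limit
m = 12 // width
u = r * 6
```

Transformed code:
t = 30
print(10)
t = u
if width != 5 and 5 <= u:
    u = 0 + width
t = width[8]
width = u[width]
m = width + 35 // limit
m = 12 // width
u = t * 6

u = t * 6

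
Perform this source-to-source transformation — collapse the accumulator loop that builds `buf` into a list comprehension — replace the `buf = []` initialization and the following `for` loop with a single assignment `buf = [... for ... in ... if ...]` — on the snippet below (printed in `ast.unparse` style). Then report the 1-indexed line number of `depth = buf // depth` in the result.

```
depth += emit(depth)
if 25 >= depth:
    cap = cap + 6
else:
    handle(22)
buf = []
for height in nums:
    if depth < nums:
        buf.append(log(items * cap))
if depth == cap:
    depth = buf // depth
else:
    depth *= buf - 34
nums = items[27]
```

8

Transformed code:
depth += emit(depth)
if 25 >= depth:
    cap = cap + 6
else:
    handle(22)
buf = [log(items * cap) for height in nums if depth < nums]
if depth == cap:
    depth = buf // depth
else:
    depth *= buf - 34
nums = items[27]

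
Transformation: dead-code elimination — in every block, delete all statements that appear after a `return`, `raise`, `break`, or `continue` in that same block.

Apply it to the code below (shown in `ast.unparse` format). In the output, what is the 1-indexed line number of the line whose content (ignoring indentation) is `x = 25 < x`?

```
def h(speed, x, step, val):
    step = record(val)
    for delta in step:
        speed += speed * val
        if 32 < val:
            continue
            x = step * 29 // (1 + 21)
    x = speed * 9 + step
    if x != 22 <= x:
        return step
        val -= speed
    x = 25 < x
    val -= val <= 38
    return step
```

10

Transformed code:
def h(speed, x, step, val):
    step = record(val)
    for delta in step:
        speed += speed * val
        if 32 < val:
            continue
    x = speed * 9 + step
    if x != 22 <= x:
        return step
    x = 25 < x
    val -= val <= 38
    return step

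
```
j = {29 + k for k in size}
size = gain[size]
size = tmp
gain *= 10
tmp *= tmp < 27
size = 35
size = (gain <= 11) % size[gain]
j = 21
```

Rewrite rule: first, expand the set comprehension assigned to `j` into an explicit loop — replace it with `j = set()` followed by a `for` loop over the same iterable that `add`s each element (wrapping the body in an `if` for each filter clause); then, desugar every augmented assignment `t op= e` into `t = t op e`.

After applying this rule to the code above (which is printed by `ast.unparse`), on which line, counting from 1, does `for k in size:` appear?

Transformed code:
j = set()
for k in size:
    j.add(29 + k)
size = gain[size]
size = tmp
gain = gain * 10
tmp = tmp * (tmp < 27)
size = 35
size = (gain <= 11) % size[gain]
j = 21

2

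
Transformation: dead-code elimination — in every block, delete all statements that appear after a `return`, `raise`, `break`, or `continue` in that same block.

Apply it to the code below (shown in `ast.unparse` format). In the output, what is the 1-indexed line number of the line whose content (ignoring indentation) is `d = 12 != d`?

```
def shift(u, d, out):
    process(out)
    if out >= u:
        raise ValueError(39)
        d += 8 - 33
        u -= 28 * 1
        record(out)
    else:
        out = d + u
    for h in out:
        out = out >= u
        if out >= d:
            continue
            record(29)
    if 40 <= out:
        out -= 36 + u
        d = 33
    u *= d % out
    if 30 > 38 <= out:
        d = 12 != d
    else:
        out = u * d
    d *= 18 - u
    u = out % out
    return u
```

Transformed code:
def shift(u, d, out):
    process(out)
    if out >= u:
        raise ValueError(39)
    else:
        out = d + u
    for h in out:
        out = out >= u
        if out >= d:
            continue
    if 40 <= out:
        out -= 36 + u
        d = 33
    u *= d % out
    if 30 > 38 <= out:
        d = 12 != d
    else:
        out = u * d
    d *= 18 - u
    u = out % out
    return u

16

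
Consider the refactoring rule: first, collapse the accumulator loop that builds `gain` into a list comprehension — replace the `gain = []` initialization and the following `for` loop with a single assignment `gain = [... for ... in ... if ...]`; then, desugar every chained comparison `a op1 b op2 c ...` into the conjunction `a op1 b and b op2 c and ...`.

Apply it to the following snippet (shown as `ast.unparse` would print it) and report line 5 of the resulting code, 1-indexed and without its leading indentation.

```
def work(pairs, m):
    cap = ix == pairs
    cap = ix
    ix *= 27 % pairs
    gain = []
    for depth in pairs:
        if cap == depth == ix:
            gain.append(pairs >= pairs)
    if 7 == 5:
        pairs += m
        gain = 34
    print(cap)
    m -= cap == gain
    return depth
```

Transformed code:
def work(pairs, m):
    cap = ix == pairs
    cap = ix
    ix *= 27 % pairs
    gain = [pairs >= pairs for depth in pairs if cap == depth and depth == ix]
    if 7 == 5:
        pairs += m
        gain = 34
    print(cap)
    m -= cap == gain
    return depth

gain = [pairs >= pairs for depth in pairs if cap == depth and depth == ix]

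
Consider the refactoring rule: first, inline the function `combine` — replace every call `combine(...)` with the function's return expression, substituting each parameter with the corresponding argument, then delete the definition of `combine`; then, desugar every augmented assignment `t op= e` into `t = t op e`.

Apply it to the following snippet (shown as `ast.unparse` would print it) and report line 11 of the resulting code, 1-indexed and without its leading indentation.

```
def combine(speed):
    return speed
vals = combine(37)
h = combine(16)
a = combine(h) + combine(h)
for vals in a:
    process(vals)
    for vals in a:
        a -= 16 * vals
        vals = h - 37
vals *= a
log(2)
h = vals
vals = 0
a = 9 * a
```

Transformed code:
vals = 37
h = 16
a = h + h
for vals in a:
    process(vals)
    for vals in a:
        a = a - 16 * vals
        vals = h - 37
vals = vals * a
log(2)
h = vals
vals = 0
a = 9 * a

h = vals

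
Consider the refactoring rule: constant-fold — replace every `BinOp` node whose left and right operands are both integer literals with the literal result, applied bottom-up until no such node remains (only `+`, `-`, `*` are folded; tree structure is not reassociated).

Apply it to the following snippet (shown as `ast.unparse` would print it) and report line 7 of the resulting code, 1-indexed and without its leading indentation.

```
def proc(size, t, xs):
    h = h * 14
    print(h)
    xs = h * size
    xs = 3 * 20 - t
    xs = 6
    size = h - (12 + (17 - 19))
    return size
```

size = h - 10

Transformed code:
def proc(size, t, xs):
    h = h * 14
    print(h)
    xs = h * size
    xs = 60 - t
    xs = 6
    size = h - 10
    return size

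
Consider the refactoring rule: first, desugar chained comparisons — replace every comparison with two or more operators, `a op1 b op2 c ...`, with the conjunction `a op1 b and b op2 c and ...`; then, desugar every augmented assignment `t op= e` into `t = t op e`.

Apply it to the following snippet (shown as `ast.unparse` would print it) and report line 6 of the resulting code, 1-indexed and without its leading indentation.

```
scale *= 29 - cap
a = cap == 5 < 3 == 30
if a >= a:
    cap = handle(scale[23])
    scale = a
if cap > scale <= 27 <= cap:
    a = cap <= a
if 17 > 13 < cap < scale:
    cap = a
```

if cap > scale and scale <= 27 and (27 <= cap):

Transformed code:
scale = scale * (29 - cap)
a = cap == 5 and 5 < 3 and (3 == 30)
if a >= a:
    cap = handle(scale[23])
    scale = a
if cap > scale and scale <= 27 and (27 <= cap):
    a = cap <= a
if 17 > 13 and 13 < cap and (cap < scale):
    cap = a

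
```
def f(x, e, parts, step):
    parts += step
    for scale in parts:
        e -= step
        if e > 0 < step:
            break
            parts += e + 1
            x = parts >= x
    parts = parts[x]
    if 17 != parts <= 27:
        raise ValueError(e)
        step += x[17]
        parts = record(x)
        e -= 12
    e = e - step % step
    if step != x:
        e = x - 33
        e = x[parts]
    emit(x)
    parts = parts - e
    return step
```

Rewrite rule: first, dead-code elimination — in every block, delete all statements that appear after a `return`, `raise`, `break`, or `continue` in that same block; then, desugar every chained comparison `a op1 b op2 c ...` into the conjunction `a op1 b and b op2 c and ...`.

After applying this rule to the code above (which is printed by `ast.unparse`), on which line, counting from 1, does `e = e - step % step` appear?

10

Transformed code:
def f(x, e, parts, step):
    parts += step
    for scale in parts:
        e -= step
        if e > 0 and 0 < step:
            break
    parts = parts[x]
    if 17 != parts and parts <= 27:
        raise ValueError(e)
    e = e - step % step
    if step != x:
        e = x - 33
        e = x[parts]
    emit(x)
    parts = parts - e
    return step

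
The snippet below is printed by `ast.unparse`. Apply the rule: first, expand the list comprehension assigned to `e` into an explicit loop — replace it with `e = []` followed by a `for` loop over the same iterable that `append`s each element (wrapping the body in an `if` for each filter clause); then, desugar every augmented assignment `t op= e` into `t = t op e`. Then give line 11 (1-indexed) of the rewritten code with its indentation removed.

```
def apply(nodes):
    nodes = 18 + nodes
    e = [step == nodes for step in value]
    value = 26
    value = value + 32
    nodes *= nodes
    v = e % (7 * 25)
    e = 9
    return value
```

return value

Transformed code:
def apply(nodes):
    nodes = 18 + nodes
    e = []
    for step in value:
        e.append(step == nodes)
    value = 26
    value = value + 32
    nodes = nodes * nodes
    v = e % (7 * 25)
    e = 9
    return value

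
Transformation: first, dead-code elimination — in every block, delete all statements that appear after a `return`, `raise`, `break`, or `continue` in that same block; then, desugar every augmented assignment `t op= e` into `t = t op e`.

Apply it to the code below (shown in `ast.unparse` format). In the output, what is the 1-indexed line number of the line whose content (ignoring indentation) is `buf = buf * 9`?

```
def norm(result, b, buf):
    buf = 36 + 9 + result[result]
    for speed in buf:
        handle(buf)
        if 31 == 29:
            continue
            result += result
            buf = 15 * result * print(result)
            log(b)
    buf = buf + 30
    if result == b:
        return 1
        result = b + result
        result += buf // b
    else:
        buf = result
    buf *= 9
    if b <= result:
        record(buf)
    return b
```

Transformed code:
def norm(result, b, buf):
    buf = 36 + 9 + result[result]
    for speed in buf:
        handle(buf)
        if 31 == 29:
            continue
    buf = buf + 30
    if result == b:
        return 1
    else:
        buf = result
    buf = buf * 9
    if b <= result:
        record(buf)
    return b

12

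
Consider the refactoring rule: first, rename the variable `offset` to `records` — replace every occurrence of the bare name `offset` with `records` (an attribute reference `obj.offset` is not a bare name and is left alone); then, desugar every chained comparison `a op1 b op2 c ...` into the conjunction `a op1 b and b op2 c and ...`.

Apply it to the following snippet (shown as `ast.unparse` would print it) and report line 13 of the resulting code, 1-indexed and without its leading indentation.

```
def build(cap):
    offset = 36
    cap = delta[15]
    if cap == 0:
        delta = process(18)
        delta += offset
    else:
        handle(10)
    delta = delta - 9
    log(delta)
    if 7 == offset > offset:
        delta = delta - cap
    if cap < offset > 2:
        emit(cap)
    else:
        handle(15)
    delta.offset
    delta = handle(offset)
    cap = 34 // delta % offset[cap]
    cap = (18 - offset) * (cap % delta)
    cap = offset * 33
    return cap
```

if cap < records and records > 2:

Transformed code:
def build(cap):
    records = 36
    cap = delta[15]
    if cap == 0:
        delta = process(18)
        delta += records
    else:
        handle(10)
    delta = delta - 9
    log(delta)
    if 7 == records and records > records:
        delta = delta - cap
    if cap < records and records > 2:
        emit(cap)
    else:
        handle(15)
    delta.offset
    delta = handle(records)
    cap = 34 // delta % records[cap]
    cap = (18 - records) * (cap % delta)
    cap = records * 33
    return cap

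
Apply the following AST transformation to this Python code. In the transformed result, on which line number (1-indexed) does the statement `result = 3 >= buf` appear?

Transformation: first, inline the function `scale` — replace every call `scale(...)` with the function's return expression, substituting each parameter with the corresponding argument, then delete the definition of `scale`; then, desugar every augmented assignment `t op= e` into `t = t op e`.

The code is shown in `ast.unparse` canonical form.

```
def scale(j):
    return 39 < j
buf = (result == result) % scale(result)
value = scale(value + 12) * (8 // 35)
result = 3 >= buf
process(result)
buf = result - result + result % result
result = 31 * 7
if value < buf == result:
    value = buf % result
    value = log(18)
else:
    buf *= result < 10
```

Transformed code:
buf = (result == result) % (39 < result)
value = (39 < value + 12) * (8 // 35)
result = 3 >= buf
process(result)
buf = result - result + result % result
result = 31 * 7
if value < buf == result:
    value = buf % result
    value = log(18)
else:
    buf = buf * (result < 10)

3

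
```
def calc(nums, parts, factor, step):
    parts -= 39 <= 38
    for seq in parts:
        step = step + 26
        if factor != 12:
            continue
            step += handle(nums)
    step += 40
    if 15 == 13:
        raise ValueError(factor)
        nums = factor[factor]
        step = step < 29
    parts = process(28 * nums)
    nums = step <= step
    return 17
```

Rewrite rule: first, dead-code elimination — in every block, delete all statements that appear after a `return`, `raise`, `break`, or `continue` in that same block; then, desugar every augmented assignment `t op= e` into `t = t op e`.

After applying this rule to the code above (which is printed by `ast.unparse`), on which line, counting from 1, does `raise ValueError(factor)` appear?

9

Transformed code:
def calc(nums, parts, factor, step):
    parts = parts - (39 <= 38)
    for seq in parts:
        step = step + 26
        if factor != 12:
            continue
    step = step + 40
    if 15 == 13:
        raise ValueError(factor)
    parts = process(28 * nums)
    nums = step <= step
    return 17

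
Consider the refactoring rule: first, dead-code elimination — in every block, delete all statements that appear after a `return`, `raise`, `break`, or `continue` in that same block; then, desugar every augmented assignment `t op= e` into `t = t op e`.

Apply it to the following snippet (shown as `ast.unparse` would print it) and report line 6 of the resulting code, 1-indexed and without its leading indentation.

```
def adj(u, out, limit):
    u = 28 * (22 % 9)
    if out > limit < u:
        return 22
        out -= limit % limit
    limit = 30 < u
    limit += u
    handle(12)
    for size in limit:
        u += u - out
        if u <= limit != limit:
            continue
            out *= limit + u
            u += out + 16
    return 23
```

Transformed code:
def adj(u, out, limit):
    u = 28 * (22 % 9)
    if out > limit < u:
        return 22
    limit = 30 < u
    limit = limit + u
    handle(12)
    for size in limit:
        u = u + (u - out)
        if u <= limit != limit:
            continue
    return 23

limit = limit + u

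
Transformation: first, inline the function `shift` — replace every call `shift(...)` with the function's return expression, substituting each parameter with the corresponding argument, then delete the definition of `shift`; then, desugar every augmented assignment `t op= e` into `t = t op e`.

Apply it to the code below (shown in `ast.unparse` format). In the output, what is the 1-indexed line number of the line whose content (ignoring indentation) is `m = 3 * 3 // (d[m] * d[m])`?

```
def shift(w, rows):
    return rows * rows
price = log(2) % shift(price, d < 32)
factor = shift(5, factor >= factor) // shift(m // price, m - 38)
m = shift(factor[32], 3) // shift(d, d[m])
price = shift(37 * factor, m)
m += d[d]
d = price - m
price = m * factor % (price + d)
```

3

Transformed code:
price = log(2) % ((d < 32) * (d < 32))
factor = (factor >= factor) * (factor >= factor) // ((m - 38) * (m - 38))
m = 3 * 3 // (d[m] * d[m])
price = m * m
m = m + d[d]
d = price - m
price = m * factor % (price + d)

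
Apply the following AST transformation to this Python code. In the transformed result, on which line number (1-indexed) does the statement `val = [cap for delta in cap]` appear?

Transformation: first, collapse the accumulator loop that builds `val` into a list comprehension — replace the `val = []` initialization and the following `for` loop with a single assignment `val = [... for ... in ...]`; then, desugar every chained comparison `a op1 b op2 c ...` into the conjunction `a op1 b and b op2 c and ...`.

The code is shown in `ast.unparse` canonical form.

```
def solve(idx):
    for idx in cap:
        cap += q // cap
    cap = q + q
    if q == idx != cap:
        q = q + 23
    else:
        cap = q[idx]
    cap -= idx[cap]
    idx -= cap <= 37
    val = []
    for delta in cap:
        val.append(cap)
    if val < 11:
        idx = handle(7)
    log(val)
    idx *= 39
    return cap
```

11

Transformed code:
def solve(idx):
    for idx in cap:
        cap += q // cap
    cap = q + q
    if q == idx and idx != cap:
        q = q + 23
    else:
        cap = q[idx]
    cap -= idx[cap]
    idx -= cap <= 37
    val = [cap for delta in cap]
    if val < 11:
        idx = handle(7)
    log(val)
    idx *= 39
    return cap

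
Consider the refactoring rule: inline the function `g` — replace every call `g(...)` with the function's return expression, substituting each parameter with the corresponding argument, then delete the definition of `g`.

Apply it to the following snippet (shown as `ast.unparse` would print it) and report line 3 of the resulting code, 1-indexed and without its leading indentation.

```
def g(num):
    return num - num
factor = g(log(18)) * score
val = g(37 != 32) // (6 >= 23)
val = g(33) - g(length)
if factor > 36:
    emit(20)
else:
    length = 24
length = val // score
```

val = 33 - 33 - (length - length)

Transformed code:
factor = (log(18) - log(18)) * score
val = ((37 != 32) - (37 != 32)) // (6 >= 23)
val = 33 - 33 - (length - length)
if factor > 36:
    emit(20)
else:
    length = 24
length = val // score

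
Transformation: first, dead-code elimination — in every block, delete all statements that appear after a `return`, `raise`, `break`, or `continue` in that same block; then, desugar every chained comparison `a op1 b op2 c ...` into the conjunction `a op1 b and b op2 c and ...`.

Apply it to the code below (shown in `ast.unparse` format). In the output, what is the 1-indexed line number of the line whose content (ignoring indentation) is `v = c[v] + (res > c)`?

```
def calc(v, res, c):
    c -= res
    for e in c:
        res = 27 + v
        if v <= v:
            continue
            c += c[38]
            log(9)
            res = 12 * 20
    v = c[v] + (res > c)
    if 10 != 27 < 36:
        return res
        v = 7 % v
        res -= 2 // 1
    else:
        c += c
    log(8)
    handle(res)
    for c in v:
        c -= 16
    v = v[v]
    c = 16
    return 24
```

7

Transformed code:
def calc(v, res, c):
    c -= res
    for e in c:
        res = 27 + v
        if v <= v:
            continue
    v = c[v] + (res > c)
    if 10 != 27 and 27 < 36:
        return res
    else:
        c += c
    log(8)
    handle(res)
    for c in v:
        c -= 16
    v = v[v]
    c = 16
    return 24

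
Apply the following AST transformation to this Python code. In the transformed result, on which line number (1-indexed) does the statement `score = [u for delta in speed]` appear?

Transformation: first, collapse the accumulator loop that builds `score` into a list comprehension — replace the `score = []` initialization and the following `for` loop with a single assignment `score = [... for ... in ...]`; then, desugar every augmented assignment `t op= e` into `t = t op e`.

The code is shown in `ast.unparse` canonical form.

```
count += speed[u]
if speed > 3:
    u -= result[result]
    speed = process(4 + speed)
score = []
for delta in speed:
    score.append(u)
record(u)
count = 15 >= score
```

5

Transformed code:
count = count + speed[u]
if speed > 3:
    u = u - result[result]
    speed = process(4 + speed)
score = [u for delta in speed]
record(u)
count = 15 >= score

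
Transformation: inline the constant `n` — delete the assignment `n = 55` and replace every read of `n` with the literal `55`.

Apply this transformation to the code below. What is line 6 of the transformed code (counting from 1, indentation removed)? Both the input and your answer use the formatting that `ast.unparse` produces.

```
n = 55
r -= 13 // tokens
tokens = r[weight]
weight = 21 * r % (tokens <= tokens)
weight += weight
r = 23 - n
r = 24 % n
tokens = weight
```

Transformed code:
r -= 13 // tokens
tokens = r[weight]
weight = 21 * r % (tokens <= tokens)
weight += weight
r = 23 - 55
r = 24 % 55
tokens = weight

r = 24 % 55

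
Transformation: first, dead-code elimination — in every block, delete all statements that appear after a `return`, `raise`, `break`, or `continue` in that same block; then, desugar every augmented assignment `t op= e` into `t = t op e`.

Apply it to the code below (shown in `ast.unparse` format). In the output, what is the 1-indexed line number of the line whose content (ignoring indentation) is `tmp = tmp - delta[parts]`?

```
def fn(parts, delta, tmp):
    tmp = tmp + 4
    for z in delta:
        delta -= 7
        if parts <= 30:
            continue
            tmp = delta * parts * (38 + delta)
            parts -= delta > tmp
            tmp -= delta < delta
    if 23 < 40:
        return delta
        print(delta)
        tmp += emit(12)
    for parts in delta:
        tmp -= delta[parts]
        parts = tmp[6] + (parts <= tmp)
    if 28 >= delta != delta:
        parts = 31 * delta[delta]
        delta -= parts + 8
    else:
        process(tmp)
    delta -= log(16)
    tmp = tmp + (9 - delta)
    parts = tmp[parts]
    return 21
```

10

Transformed code:
def fn(parts, delta, tmp):
    tmp = tmp + 4
    for z in delta:
        delta = delta - 7
        if parts <= 30:
            continue
    if 23 < 40:
        return delta
    for parts in delta:
        tmp = tmp - delta[parts]
        parts = tmp[6] + (parts <= tmp)
    if 28 >= delta != delta:
        parts = 31 * delta[delta]
        delta = delta - (parts + 8)
    else:
        process(tmp)
    delta = delta - log(16)
    tmp = tmp + (9 - delta)
    parts = tmp[parts]
    return 21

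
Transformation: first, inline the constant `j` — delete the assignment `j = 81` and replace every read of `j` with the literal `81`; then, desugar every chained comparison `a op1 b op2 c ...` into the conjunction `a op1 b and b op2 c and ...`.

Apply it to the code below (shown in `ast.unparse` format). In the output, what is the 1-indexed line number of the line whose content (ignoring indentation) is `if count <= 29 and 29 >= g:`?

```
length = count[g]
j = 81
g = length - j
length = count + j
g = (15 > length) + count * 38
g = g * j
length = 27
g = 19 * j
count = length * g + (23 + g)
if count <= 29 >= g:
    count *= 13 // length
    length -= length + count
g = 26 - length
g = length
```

Transformed code:
length = count[g]
g = length - 81
length = count + 81
g = (15 > length) + count * 38
g = g * 81
length = 27
g = 19 * 81
count = length * g + (23 + g)
if count <= 29 and 29 >= g:
    count *= 13 // length
    length -= length + count
g = 26 - length
g = length

9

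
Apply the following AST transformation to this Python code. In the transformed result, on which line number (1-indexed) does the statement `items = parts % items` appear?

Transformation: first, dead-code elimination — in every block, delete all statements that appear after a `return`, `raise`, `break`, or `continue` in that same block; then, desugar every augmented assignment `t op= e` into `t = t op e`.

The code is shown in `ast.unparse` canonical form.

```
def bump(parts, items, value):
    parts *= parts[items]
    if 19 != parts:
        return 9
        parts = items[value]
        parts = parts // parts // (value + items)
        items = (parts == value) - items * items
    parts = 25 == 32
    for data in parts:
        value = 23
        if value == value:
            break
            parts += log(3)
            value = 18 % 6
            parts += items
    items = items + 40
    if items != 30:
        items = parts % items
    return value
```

12

Transformed code:
def bump(parts, items, value):
    parts = parts * parts[items]
    if 19 != parts:
        return 9
    parts = 25 == 32
    for data in parts:
        value = 23
        if value == value:
            break
    items = items + 40
    if items != 30:
        items = parts % items
    return value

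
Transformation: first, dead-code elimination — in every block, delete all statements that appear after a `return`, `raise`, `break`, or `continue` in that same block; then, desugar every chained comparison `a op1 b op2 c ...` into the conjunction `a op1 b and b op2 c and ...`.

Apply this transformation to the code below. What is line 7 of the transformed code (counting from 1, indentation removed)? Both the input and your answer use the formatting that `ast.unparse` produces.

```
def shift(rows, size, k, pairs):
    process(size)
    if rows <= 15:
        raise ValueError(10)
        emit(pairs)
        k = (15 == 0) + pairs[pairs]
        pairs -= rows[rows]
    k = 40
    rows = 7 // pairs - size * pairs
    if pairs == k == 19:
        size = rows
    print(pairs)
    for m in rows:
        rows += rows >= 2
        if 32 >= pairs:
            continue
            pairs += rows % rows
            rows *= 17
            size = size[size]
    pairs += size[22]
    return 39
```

if pairs == k and k == 19:

Transformed code:
def shift(rows, size, k, pairs):
    process(size)
    if rows <= 15:
        raise ValueError(10)
    k = 40
    rows = 7 // pairs - size * pairs
    if pairs == k and k == 19:
        size = rows
    print(pairs)
    for m in rows:
        rows += rows >= 2
        if 32 >= pairs:
            continue
    pairs += size[22]
    return 39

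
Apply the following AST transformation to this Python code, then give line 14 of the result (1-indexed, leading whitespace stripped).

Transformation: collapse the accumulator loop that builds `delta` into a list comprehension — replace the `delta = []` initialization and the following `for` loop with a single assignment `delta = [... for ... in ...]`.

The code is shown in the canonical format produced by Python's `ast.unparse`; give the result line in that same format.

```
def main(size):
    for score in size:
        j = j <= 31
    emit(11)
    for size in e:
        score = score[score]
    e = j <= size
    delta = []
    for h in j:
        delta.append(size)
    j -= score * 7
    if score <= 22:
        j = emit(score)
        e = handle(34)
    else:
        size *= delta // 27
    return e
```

Transformed code:
def main(size):
    for score in size:
        j = j <= 31
    emit(11)
    for size in e:
        score = score[score]
    e = j <= size
    delta = [size for h in j]
    j -= score * 7
    if score <= 22:
        j = emit(score)
        e = handle(34)
    else:
        size *= delta // 27
    return e

size *= delta // 27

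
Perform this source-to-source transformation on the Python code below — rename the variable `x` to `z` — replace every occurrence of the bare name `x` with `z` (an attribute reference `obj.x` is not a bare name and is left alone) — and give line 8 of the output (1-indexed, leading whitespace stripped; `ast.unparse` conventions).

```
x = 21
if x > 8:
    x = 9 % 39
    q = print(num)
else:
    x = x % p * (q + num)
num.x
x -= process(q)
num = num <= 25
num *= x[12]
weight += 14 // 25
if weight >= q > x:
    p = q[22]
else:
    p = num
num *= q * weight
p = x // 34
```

Transformed code:
z = 21
if z > 8:
    z = 9 % 39
    q = print(num)
else:
    z = z % p * (q + num)
num.x
z -= process(q)
num = num <= 25
num *= z[12]
weight += 14 // 25
if weight >= q > z:
    p = q[22]
else:
    p = num
num *= q * weight
p = z // 34

z -= process(q)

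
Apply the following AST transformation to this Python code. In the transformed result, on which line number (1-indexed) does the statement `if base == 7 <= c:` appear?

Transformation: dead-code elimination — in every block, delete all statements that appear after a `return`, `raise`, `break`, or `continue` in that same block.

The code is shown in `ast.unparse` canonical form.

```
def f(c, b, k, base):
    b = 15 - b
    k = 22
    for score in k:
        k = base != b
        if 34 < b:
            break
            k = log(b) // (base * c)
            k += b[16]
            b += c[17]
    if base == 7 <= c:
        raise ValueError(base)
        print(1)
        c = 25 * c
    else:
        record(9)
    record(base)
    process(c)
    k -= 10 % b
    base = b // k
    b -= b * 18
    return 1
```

Transformed code:
def f(c, b, k, base):
    b = 15 - b
    k = 22
    for score in k:
        k = base != b
        if 34 < b:
            break
    if base == 7 <= c:
        raise ValueError(base)
    else:
        record(9)
    record(base)
    process(c)
    k -= 10 % b
    base = b // k
    b -= b * 18
    return 1

8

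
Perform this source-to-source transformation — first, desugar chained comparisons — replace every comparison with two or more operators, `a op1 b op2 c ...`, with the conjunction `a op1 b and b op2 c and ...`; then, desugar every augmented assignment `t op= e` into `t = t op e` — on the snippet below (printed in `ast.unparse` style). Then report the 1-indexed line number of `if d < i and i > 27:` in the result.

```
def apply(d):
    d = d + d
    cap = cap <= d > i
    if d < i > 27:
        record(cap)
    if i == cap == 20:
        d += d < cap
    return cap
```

4

Transformed code:
def apply(d):
    d = d + d
    cap = cap <= d and d > i
    if d < i and i > 27:
        record(cap)
    if i == cap and cap == 20:
        d = d + (d < cap)
    return cap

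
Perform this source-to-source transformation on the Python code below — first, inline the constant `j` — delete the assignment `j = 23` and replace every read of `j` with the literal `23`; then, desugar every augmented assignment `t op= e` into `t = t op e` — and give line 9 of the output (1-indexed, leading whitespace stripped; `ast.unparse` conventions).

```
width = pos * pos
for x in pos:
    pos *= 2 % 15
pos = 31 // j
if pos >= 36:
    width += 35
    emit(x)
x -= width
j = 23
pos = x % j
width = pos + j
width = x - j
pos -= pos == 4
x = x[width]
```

pos = x % 23

Transformed code:
width = pos * pos
for x in pos:
    pos = pos * (2 % 15)
pos = 31 // 23
if pos >= 36:
    width = width + 35
    emit(x)
x = x - width
pos = x % 23
width = pos + 23
width = x - 23
pos = pos - (pos == 4)
x = x[width]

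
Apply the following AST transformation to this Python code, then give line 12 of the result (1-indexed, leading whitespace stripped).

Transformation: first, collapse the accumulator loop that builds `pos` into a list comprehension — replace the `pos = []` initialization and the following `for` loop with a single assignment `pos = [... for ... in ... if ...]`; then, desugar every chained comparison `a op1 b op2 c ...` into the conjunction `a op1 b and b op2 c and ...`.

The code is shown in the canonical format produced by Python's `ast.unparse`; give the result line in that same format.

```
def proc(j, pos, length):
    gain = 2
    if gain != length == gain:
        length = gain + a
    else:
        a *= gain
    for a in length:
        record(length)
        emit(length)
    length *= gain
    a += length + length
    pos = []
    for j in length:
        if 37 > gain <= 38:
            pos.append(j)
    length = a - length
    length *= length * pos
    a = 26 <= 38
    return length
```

Transformed code:
def proc(j, pos, length):
    gain = 2
    if gain != length and length == gain:
        length = gain + a
    else:
        a *= gain
    for a in length:
        record(length)
        emit(length)
    length *= gain
    a += length + length
    pos = [j for j in length if 37 > gain and gain <= 38]
    length = a - length
    length *= length * pos
    a = 26 <= 38
    return length

pos = [j for j in length if 37 > gain and gain <= 38]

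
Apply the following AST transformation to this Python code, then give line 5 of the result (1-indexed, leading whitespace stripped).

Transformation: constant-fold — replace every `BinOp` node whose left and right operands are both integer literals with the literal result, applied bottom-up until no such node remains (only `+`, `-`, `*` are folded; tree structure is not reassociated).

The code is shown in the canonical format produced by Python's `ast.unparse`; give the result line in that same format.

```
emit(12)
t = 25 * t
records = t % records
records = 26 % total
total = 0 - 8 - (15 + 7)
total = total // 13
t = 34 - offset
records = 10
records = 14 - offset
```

Transformed code:
emit(12)
t = 25 * t
records = t % records
records = 26 % total
total = -30
total = total // 13
t = 34 - offset
records = 10
records = 14 - offset

total = -30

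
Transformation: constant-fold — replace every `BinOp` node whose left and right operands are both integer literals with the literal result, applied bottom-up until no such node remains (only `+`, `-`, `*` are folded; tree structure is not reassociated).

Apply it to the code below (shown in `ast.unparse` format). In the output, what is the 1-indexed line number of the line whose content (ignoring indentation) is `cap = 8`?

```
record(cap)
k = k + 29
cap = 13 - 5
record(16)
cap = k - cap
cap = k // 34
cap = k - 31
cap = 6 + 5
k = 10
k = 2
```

3

Transformed code:
record(cap)
k = k + 29
cap = 8
record(16)
cap = k - cap
cap = k // 34
cap = k - 31
cap = 11
k = 10
k = 2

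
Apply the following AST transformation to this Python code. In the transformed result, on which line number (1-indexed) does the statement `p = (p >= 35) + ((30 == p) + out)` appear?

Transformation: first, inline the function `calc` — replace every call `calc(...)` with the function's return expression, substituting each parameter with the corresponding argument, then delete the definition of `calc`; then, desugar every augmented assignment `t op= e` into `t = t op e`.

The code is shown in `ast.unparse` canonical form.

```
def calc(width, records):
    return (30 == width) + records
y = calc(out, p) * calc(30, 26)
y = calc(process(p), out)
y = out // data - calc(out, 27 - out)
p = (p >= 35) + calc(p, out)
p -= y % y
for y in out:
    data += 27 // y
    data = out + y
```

4

Transformed code:
y = ((30 == out) + p) * ((30 == 30) + 26)
y = (30 == process(p)) + out
y = out // data - ((30 == out) + (27 - out))
p = (p >= 35) + ((30 == p) + out)
p = p - y % y
for y in out:
    data = data + 27 // y
    data = out + y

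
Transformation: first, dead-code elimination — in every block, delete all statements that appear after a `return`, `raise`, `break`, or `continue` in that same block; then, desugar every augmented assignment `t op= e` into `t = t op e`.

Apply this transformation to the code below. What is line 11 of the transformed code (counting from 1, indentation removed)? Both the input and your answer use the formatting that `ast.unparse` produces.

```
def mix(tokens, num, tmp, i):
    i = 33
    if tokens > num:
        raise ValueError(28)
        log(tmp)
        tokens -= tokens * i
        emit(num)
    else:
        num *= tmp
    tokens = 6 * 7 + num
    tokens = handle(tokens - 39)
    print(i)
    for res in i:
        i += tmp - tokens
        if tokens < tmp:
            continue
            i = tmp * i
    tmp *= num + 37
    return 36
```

i = i + (tmp - tokens)

Transformed code:
def mix(tokens, num, tmp, i):
    i = 33
    if tokens > num:
        raise ValueError(28)
    else:
        num = num * tmp
    tokens = 6 * 7 + num
    tokens = handle(tokens - 39)
    print(i)
    for res in i:
        i = i + (tmp - tokens)
        if tokens < tmp:
            continue
    tmp = tmp * (num + 37)
    return 36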